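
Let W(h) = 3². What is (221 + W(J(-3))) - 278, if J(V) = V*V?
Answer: -48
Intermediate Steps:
J(V) = V²
W(h) = 9
(221 + W(J(-3))) - 278 = (221 + 9) - 278 = 230 - 278 = -48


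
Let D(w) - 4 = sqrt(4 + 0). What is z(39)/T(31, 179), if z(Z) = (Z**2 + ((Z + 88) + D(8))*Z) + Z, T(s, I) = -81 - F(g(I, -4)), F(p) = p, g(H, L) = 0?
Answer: -2249/27 ≈ -83.296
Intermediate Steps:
D(w) = 6 (D(w) = 4 + sqrt(4 + 0) = 4 + sqrt(4) = 4 + 2 = 6)
T(s, I) = -81 (T(s, I) = -81 - 1*0 = -81 + 0 = -81)
z(Z) = Z + Z**2 + Z*(94 + Z) (z(Z) = (Z**2 + ((Z + 88) + 6)*Z) + Z = (Z**2 + ((88 + Z) + 6)*Z) + Z = (Z**2 + (94 + Z)*Z) + Z = (Z**2 + Z*(94 + Z)) + Z = Z + Z**2 + Z*(94 + Z))
z(39)/T(31, 179) = (39*(95 + 2*39))/(-81) = (39*(95 + 78))*(-1/81) = (39*173)*(-1/81) = 6747*(-1/81) = -2249/27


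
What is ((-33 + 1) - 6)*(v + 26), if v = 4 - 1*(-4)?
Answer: -1292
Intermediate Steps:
v = 8 (v = 4 + 4 = 8)
((-33 + 1) - 6)*(v + 26) = ((-33 + 1) - 6)*(8 + 26) = (-32 - 6)*34 = -38*34 = -1292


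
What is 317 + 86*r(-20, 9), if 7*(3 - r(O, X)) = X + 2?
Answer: 3079/7 ≈ 439.86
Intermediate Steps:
r(O, X) = 19/7 - X/7 (r(O, X) = 3 - (X + 2)/7 = 3 - (2 + X)/7 = 3 + (-2/7 - X/7) = 19/7 - X/7)
317 + 86*r(-20, 9) = 317 + 86*(19/7 - 1/7*9) = 317 + 86*(19/7 - 9/7) = 317 + 86*(10/7) = 317 + 860/7 = 3079/7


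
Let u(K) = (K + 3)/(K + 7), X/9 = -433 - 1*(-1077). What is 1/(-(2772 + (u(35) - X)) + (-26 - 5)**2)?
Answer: 21/83666 ≈ 0.00025100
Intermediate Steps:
X = 5796 (X = 9*(-433 - 1*(-1077)) = 9*(-433 + 1077) = 9*644 = 5796)
u(K) = (3 + K)/(7 + K)
1/(-(2772 + (u(35) - X)) + (-26 - 5)**2) = 1/(-(2772 + ((3 + 35)/(7 + 35) - 1*5796)) + (-26 - 5)**2) = 1/(-(2772 + (38/42 - 5796)) + (-31)**2) = 1/(-(2772 + ((1/42)*38 - 5796)) + 961) = 1/(-(2772 + (19/21 - 5796)) + 961) = 1/(-(2772 - 121697/21) + 961) = 1/(-1*(-63485/21) + 961) = 1/(63485/21 + 961) = 1/(83666/21) = 21/83666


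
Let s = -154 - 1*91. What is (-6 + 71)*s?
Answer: -15925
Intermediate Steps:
s = -245 (s = -154 - 91 = -245)
(-6 + 71)*s = (-6 + 71)*(-245) = 65*(-245) = -15925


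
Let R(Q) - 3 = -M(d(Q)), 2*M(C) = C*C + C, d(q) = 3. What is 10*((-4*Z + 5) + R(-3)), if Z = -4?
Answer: 180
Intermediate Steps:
M(C) = C/2 + C**2/2 (M(C) = (C*C + C)/2 = (C**2 + C)/2 = (C + C**2)/2 = C/2 + C**2/2)
R(Q) = -3 (R(Q) = 3 - 3*(1 + 3)/2 = 3 - 3*4/2 = 3 - 1*6 = 3 - 6 = -3)
10*((-4*Z + 5) + R(-3)) = 10*((-4*(-4) + 5) - 3) = 10*((16 + 5) - 3) = 10*(21 - 3) = 10*18 = 180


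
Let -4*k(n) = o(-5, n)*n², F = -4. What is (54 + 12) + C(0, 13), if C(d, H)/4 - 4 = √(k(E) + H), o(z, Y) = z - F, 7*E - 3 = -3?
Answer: 82 + 4*√13 ≈ 96.422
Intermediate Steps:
E = 0 (E = 3/7 + (⅐)*(-3) = 3/7 - 3/7 = 0)
o(z, Y) = 4 + z (o(z, Y) = z - 1*(-4) = z + 4 = 4 + z)
k(n) = n²/4 (k(n) = -(4 - 5)*n²/4 = -(-1)*n²/4 = n²/4)
C(d, H) = 16 + 4*√H (C(d, H) = 16 + 4*√((¼)*0² + H) = 16 + 4*√((¼)*0 + H) = 16 + 4*√(0 + H) = 16 + 4*√H)
(54 + 12) + C(0, 13) = (54 + 12) + (16 + 4*√13) = 66 + (16 + 4*√13) = 82 + 4*√13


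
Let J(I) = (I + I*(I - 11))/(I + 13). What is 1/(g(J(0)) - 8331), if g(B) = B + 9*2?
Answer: -1/8313 ≈ -0.00012029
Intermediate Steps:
J(I) = (I + I*(-11 + I))/(13 + I)
g(B) = 18 + B (g(B) = B + 18 = 18 + B)
1/(g(J(0)) - 8331) = 1/((18 + 0*(-10 + 0)/(13 + 0)) - 8331) = 1/((18 + 0*(-10)/13) - 8331) = 1/((18 + 0*(1/13)*(-10)) - 8331) = 1/((18 + 0) - 8331) = 1/(18 - 8331) = 1/(-8313) = -1/8313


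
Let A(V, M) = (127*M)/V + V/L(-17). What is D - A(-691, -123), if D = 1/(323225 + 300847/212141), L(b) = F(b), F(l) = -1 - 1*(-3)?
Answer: 15299209563426285/47381576720252 ≈ 322.89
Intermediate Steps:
F(l) = 2 (F(l) = -1 + 3 = 2)
L(b) = 2
A(V, M) = V/2 + 127*M/V (A(V, M) = (127*M)/V + V/2 = 127*M/V + V*(½) = 127*M/V + V/2 = V/2 + 127*M/V)
D = 212141/68569575572 (D = 1/(323225 + 300847*(1/212141)) = 1/(323225 + 300847/212141) = 1/(68569575572/212141) = 212141/68569575572 ≈ 3.0938e-6)
D - A(-691, -123) = 212141/68569575572 - ((½)*(-691) + 127*(-123)/(-691)) = 212141/68569575572 - (-691/2 + 127*(-123)*(-1/691)) = 212141/68569575572 - (-691/2 + 15621/691) = 212141/68569575572 - 1*(-446239/1382) = 212141/68569575572 + 446239/1382 = 15299209563426285/47381576720252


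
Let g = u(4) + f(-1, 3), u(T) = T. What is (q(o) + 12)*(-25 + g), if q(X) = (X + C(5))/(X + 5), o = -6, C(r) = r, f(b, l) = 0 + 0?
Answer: -273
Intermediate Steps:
f(b, l) = 0
g = 4 (g = 4 + 0 = 4)
q(X) = 1 (q(X) = (X + 5)/(X + 5) = (5 + X)/(5 + X) = 1)
(q(o) + 12)*(-25 + g) = (1 + 12)*(-25 + 4) = 13*(-21) = -273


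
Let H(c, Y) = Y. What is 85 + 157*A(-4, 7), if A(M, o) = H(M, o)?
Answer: 1184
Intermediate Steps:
A(M, o) = o
85 + 157*A(-4, 7) = 85 + 157*7 = 85 + 1099 = 1184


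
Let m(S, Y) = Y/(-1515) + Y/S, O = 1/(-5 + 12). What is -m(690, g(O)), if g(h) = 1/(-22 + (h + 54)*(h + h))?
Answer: 539/4460160 ≈ 0.00012085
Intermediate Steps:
O = 1/7 ≈ 0.14286
g(h) = 1/(-22 + 2*h*(54 + h)) (g(h) = 1/(-22 + (54 + h)*(2*h)) = 1/(-22 + 2*h*(54 + h)))
m(S, Y) = -Y/1515 + Y/S (m(S, Y) = Y*(-1/1515) + Y/S = -Y/1515 + Y/S)
-m(690, g(O)) = -(-1/(3030*(-11 + (1/7)**2 + 54*(1/7))) + (1/(2*(-11 + (1/7)**2 + 54*(1/7))))/690) = -(-1/(3030*(-11 + 1/49 + 54/7)) + (1/(2*(-11 + 1/49 + 54/7)))*(1/690)) = -(-1/(3030*(-160/49)) + (1/(2*(-160/49)))*(1/690)) = -(-(-49)/(3030*160) + ((1/2)*(-49/160))*(1/690)) = -(-1/1515*(-49/320) - 49/320*1/690) = -(49/484800 - 49/220800) = -1*(-539/4460160) = 539/4460160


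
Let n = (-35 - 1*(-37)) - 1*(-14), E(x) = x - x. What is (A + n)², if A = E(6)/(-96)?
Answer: 256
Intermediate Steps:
E(x) = 0
A = 0 (A = 0/(-96) = 0*(-1/96) = 0)
n = 16 (n = (-35 + 37) + 14 = 2 + 14 = 16)
(A + n)² = (0 + 16)² = 16² = 256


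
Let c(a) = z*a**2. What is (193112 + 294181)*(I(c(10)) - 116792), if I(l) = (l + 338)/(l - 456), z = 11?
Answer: -18325289182365/322 ≈ -5.6911e+10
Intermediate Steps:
c(a) = 11*a**2
I(l) = (338 + l)/(-456 + l)
(193112 + 294181)*(I(c(10)) - 116792) = (193112 + 294181)*((338 + 11*10**2)/(-456 + 11*10**2) - 116792) = 487293*((338 + 11*100)/(-456 + 11*100) - 116792) = 487293*((338 + 1100)/(-456 + 1100) - 116792) = 487293*(1438/644 - 116792) = 487293*((1/644)*1438 - 116792) = 487293*(719/322 - 116792) = 487293*(-37606305/322) = -18325289182365/322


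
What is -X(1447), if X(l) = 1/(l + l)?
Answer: -1/2894 ≈ -0.00034554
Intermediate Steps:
X(l) = 1/(2*l)
-X(1447) = -1/(2*1447) = -1*1/2894 = -1/2894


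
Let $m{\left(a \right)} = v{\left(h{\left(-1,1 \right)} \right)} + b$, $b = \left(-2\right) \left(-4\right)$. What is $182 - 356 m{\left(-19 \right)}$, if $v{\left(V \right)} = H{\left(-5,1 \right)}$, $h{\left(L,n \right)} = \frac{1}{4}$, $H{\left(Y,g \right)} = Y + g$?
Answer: $-1242$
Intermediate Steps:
$h{\left(L,n \right)} = \frac{1}{4}$
$v{\left(V \right)} = -4$ ($v{\left(V \right)} = -5 + 1 = -4$)
$b = 8$
$m{\left(a \right)} = 4$ ($m{\left(a \right)} = -4 + 8 = 4$)
$182 - 356 m{\left(-19 \right)} = 182 - 1424 = -1242$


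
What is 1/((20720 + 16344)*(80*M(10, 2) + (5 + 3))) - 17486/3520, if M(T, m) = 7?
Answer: -5751897243/1157879360 ≈ -4.9676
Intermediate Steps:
1/((20720 + 16344)*(80*M(10, 2) + (5 + 3))) - 17486/3520 = 1/((20720 + 16344)*(80*7 + (5 + 3))) - 17486/3520 = 1/(37064*(560 + 8)) - 17486*1/3520 = (1/37064)/568 - 8743/1760 = (1/37064)*(1/568) - 8743/1760 = 1/21052352 - 8743/1760 = -5751897243/1157879360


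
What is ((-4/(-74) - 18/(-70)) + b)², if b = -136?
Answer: 30876464089/1677025 ≈ 18411.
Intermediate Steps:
((-4/(-74) - 18/(-70)) + b)² = ((-4/(-74) - 18/(-70)) - 136)² = ((-4*(-1/74) - 18*(-1/70)) - 136)² = ((2/37 + 9/35) - 136)² = (403/1295 - 136)² = (-175717/1295)² = 30876464089/1677025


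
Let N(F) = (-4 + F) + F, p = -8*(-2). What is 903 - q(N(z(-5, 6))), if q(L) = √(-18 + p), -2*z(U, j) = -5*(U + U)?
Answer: 903 - I*√2 ≈ 903.0 - 1.4142*I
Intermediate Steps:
p = 16
z(U, j) = 5*U (z(U, j) = -(-5)*(U + U)/2 = -(-5)*2*U/2 = -(-5)*U = 5*U)
N(F) = -4 + 2*F
q(L) = I*√2 (q(L) = √(-18 + 16) = √(-2) = I*√2)
903 - q(N(z(-5, 6))) = 903 - I*√2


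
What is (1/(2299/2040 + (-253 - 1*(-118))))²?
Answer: 4161600/74584156201 ≈ 5.5797e-5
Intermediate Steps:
(1/(2299/2040 + (-253 - 1*(-118))))² = (1/(2299*(1/2040) + (-253 + 118)))² = (1/(2299/2040 - 135))² = (1/(-273101/2040))² = (-2040/273101)² = 4161600/74584156201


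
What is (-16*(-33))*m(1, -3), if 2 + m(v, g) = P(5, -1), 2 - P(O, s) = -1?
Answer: 528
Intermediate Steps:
P(O, s) = 3 (P(O, s) = 2 - 1*(-1) = 2 + 1 = 3)
m(v, g) = 1 (m(v, g) = -2 + 3 = 1)
(-16*(-33))*m(1, -3) = -16*(-33)*1 = 528*1 = 528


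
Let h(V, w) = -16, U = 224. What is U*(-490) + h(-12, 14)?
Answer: -109776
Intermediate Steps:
U*(-490) + h(-12, 14) = 224*(-490) - 16 = -109760 - 16 = -109776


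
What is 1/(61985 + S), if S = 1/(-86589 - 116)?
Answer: 86705/5374409424 ≈ 1.6133e-5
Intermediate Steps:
S = -1/86705 (S = 1/(-86705) = -1/86705 ≈ -1.1533e-5)
1/(61985 + S) = 1/(61985 - 1/86705) = 1/(5374409424/86705) = 86705/5374409424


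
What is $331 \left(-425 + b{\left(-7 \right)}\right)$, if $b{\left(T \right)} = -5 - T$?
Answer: $-140013$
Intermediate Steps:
$331 \left(-425 + b{\left(-7 \right)}\right) = 331 \left(-425 - -2\right) = 331 \left(-425 + \left(-5 + 7\right)\right) = 331 \left(-425 + 2\right) = 331 \left(-423\right) = -140013$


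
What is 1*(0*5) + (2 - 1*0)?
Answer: 2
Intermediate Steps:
1*(0*5) + (2 - 1*0) = 1*0 + (2 + 0) = 0 + 2 = 2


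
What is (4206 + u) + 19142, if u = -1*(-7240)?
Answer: 30588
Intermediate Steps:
u = 7240
(4206 + u) + 19142 = (4206 + 7240) + 19142 = 11446 + 19142 = 30588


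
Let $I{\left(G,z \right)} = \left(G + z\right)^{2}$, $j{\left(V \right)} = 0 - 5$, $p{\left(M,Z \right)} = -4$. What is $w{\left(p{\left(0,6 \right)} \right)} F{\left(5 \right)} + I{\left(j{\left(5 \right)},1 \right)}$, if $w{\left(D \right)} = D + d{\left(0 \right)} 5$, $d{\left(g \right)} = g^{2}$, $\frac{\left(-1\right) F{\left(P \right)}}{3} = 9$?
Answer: $124$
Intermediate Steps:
$j{\left(V \right)} = -5$ ($j{\left(V \right)} = 0 - 5 = -5$)
$F{\left(P \right)} = -27$ ($F{\left(P \right)} = \left(-3\right) 9 = -27$)
$w{\left(D \right)} = D$ ($w{\left(D \right)} = D + 0^{2} \cdot 5 = D + 0 \cdot 5 = D + 0 = D$)
$w{\left(p{\left(0,6 \right)} \right)} F{\left(5 \right)} + I{\left(j{\left(5 \right)},1 \right)} = \left(-4\right) \left(-27\right) + \left(-5 + 1\right)^{2} = 108 + \left(-4\right)^{2} = 108 + 16 = 124$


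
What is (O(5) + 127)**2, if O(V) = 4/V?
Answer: 408321/25 ≈ 16333.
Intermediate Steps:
(O(5) + 127)**2 = (4/5 + 127)**2 = (639/5)**2 = 408321/25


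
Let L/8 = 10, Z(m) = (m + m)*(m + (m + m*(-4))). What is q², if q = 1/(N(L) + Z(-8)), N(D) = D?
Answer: 1/30976 ≈ 3.2283e-5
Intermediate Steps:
Z(m) = -4*m² (Z(m) = (2*m)*(m + (m - 4*m)) = (2*m)*(m - 3*m) = (2*m)*(-2*m) = -4*m²)
L = 80 (L = 8*10 = 80)
q = -1/176 (q = 1/(80 - 4*(-8)²) = 1/(80 - 4*64) = 1/(80 - 256) = 1/(-176) = -1/176 ≈ -0.0056818)
q² = (-1/176)² = 1/30976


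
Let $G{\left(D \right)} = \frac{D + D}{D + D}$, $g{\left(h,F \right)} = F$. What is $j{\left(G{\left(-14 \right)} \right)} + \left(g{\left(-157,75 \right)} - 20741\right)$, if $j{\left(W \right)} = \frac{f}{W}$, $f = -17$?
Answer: $-20683$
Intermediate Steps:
$G{\left(D \right)} = 1$ ($G{\left(D \right)} = \frac{2 D}{2 D} = 2 D \frac{1}{2 D} = 1$)
$j{\left(W \right)} = - \frac{17}{W}$
$j{\left(G{\left(-14 \right)} \right)} + \left(g{\left(-157,75 \right)} - 20741\right) = - \frac{17}{1} + \left(75 - 20741\right) = \left(-17\right) 1 + \left(75 - 20741\right) = -17 - 20666 = -20683$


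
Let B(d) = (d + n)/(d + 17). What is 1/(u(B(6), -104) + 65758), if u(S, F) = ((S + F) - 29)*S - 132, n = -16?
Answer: 529/34746844 ≈ 1.5224e-5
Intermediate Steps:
B(d) = (-16 + d)/(17 + d) (B(d) = (d - 16)/(d + 17) = (-16 + d)/(17 + d))
u(S, F) = -132 + S*(-29 + F + S) (u(S, F) = ((F + S) - 29)*S - 132 = (-29 + F + S)*S - 132 = S*(-29 + F + S) - 132 = -132 + S*(-29 + F + S))
1/(u(B(6), -104) + 65758) = 1/((-132 + ((-16 + 6)/(17 + 6))**2 - 29*(-16 + 6)/(17 + 6) - 104*(-16 + 6)/(17 + 6)) + 65758) = 1/((-132 + (-10/23)**2 - 29*(-10)/23 - 104*(-10)/23) + 65758) = 1/((-132 + ((1/23)*(-10))**2 - 29*(-10)/23 - 104*(-10)/23) + 65758) = 1/((-132 + (-10/23)**2 - 29*(-10/23) - 104*(-10/23)) + 65758) = 1/((-132 + 100/529 + 290/23 + 1040/23) + 65758) = 1/(-39138/529 + 65758) = 1/(34746844/529) = 529/34746844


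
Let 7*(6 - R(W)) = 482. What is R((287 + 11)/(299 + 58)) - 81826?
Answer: -573222/7 ≈ -81889.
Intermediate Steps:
R(W) = -440/7 (R(W) = 6 - ⅐*482 = 6 - 482/7 = -440/7)
R((287 + 11)/(299 + 58)) - 81826 = -440/7 - 81826 = -573222/7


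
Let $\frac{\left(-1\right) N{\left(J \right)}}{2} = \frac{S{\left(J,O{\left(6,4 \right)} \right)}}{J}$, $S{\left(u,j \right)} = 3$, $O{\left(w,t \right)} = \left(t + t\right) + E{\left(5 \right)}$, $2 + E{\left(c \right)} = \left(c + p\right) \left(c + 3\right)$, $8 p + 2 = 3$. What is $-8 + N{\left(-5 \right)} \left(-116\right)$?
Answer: $- \frac{736}{5} \approx -147.2$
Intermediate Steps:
$p = \frac{1}{8}$ ($p = - \frac{1}{4} + \frac{1}{8} \cdot 3 = - \frac{1}{4} + \frac{3}{8} = \frac{1}{8} \approx 0.125$)
$E{\left(c \right)} = -2 + \left(3 + c\right) \left(\frac{1}{8} + c\right)$ ($E{\left(c \right)} = -2 + \left(c + \frac{1}{8}\right) \left(c + 3\right) = -2 + \left(\frac{1}{8} + c\right) \left(3 + c\right) = -2 + \left(3 + c\right) \left(\frac{1}{8} + c\right)$)
$O{\left(w,t \right)} = 39 + 2 t$ ($O{\left(w,t \right)} = \left(t + t\right) + \left(- \frac{13}{8} + 5^{2} + \frac{25}{8} \cdot 5\right) = 2 t + \left(- \frac{13}{8} + 25 + \frac{125}{8}\right) = 2 t + 39 = 39 + 2 t$)
$N{\left(J \right)} = - \frac{6}{J}$ ($N{\left(J \right)} = - 2 \frac{3}{J} = - \frac{6}{J}$)
$-8 + N{\left(-5 \right)} \left(-116\right) = -8 + - \frac{6}{-5} \left(-116\right) = -8 + \left(-6\right) \left(- \frac{1}{5}\right) \left(-116\right) = -8 + \frac{6}{5} \left(-116\right) = -8 - \frac{696}{5} = - \frac{736}{5}$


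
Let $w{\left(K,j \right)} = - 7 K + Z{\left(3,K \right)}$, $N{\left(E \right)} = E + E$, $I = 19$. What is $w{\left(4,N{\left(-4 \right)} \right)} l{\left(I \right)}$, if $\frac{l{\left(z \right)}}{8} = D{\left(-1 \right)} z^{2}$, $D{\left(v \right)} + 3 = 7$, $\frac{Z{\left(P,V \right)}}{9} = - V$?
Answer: $-739328$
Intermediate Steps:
$Z{\left(P,V \right)} = - 9 V$ ($Z{\left(P,V \right)} = 9 \left(- V\right) = - 9 V$)
$D{\left(v \right)} = 4$ ($D{\left(v \right)} = -3 + 7 = 4$)
$N{\left(E \right)} = 2 E$
$w{\left(K,j \right)} = - 16 K$ ($w{\left(K,j \right)} = - 7 K - 9 K = - 16 K$)
$l{\left(z \right)} = 32 z^{2}$ ($l{\left(z \right)} = 8 \cdot 4 z^{2} = 32 z^{2}$)
$w{\left(4,N{\left(-4 \right)} \right)} l{\left(I \right)} = \left(-16\right) 4 \cdot 32 \cdot 19^{2} = - 64 \cdot 32 \cdot 361 = \left(-64\right) 11552 = -739328$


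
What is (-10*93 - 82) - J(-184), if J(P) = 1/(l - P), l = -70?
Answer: -115369/114 ≈ -1012.0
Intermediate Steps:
J(P) = 1/(-70 - P)
(-10*93 - 82) - J(-184) = (-10*93 - 82) - (-1)/(70 - 184) = (-930 - 82) - (-1)/(-114) = -1012 - (-1)*(-1)/114 = -1012 - 1*1/114 = -1012 - 1/114 = -115369/114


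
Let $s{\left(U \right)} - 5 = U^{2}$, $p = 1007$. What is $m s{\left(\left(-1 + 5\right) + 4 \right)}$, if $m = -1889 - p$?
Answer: $-199824$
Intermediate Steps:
$m = -2896$ ($m = -1889 - 1007 = -2896$)
$s{\left(U \right)} = 5 + U^{2}$
$m s{\left(\left(-1 + 5\right) + 4 \right)} = - 2896 \left(5 + \left(\left(-1 + 5\right) + 4\right)^{2}\right) = - 2896 \left(5 + \left(4 + 4\right)^{2}\right) = - 2896 \left(5 + 8^{2}\right) = - 2896 \left(5 + 64\right) = \left(-2896\right) 69 = -199824$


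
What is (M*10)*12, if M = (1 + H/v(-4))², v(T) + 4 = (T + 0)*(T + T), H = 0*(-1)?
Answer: 120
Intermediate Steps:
H = 0
v(T) = -4 + 2*T² (v(T) = -4 + (T + 0)*(T + T) = -4 + T*(2*T) = -4 + 2*T²)
M = 1 (M = (1 + 0/(-4 + 2*(-4)²))² = (1 + 0/(-4 + 2*16))² = (1 + 0/(-4 + 32))² = (1 + 0/28)² = (1 + 0*(1/28))² = (1 + 0)² = 1² = 1)
(M*10)*12 = (1*10)*12 = 10*12 = 120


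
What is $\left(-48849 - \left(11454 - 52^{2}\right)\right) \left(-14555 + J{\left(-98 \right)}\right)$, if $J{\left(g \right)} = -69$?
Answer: $842327776$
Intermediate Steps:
$\left(-48849 - \left(11454 - 52^{2}\right)\right) \left(-14555 + J{\left(-98 \right)}\right) = \left(-48849 - \left(11454 - 52^{2}\right)\right) \left(-14555 - 69\right) = \left(-48849 + \left(-11454 + 2704\right)\right) \left(-14624\right) = \left(-48849 - 8750\right) \left(-14624\right) = \left(-57599\right) \left(-14624\right) = 842327776$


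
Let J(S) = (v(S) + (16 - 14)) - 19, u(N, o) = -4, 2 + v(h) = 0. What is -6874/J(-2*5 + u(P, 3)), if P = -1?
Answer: 6874/19 ≈ 361.79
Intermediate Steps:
v(h) = -2 (v(h) = -2 + 0 = -2)
J(S) = -19 (J(S) = (-2 + (16 - 14)) - 19 = (-2 + 2) - 19 = 0 - 19 = -19)
-6874/J(-2*5 + u(P, 3)) = -6874/(-19) = -6874*(-1/19) = 6874/19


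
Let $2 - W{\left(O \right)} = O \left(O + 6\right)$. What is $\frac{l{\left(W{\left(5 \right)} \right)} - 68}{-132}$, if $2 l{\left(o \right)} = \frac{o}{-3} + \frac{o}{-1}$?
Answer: $\frac{49}{198} \approx 0.24747$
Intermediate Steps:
$W{\left(O \right)} = 2 - O \left(6 + O\right)$ ($W{\left(O \right)} = 2 - O \left(O + 6\right) = 2 - O \left(6 + O\right)$)
$l{\left(o \right)} = - \frac{2 o}{3}$ ($l{\left(o \right)} = \frac{\frac{o}{-3} + \frac{o}{-1}}{2} = \frac{o \left(- \frac{1}{3}\right) + o \left(-1\right)}{2} = \frac{- \frac{o}{3} - o}{2} = \frac{\left(- \frac{4}{3}\right) o}{2} = - \frac{2 o}{3}$)
$\frac{l{\left(W{\left(5 \right)} \right)} - 68}{-132} = \frac{- \frac{2 \left(2 - 5^{2} - 30\right)}{3} - 68}{-132} = - \frac{- \frac{2 \left(2 - 25 - 30\right)}{3} - 68}{132} = - \frac{\left(- \frac{2}{3}\right) \left(-53\right) - 68}{132} = - \frac{\frac{106}{3} - 68}{132} = \left(- \frac{1}{132}\right) \left(- \frac{98}{3}\right) = \frac{49}{198}$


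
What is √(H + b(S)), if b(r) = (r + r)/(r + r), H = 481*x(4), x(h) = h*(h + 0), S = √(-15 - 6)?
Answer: √7697 ≈ 87.733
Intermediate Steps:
S = I*√21 (S = √(-21) = I*√21 ≈ 4.5826*I)
x(h) = h² (x(h) = h*h = h²)
H = 7696 (H = 481*4² = 481*16 = 7696)
b(r) = 1 (b(r) = (2*r)/((2*r)) = (2*r)*(1/(2*r)) = 1)
√(H + b(S)) = √(7696 + 1) = √7697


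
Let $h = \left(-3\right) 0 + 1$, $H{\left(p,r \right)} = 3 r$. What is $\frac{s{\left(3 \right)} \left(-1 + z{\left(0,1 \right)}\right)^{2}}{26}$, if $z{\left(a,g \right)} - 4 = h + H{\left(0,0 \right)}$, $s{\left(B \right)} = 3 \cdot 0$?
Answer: $0$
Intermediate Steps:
$s{\left(B \right)} = 0$
$h = 1$ ($h = 0 + 1 = 1$)
$z{\left(a,g \right)} = 5$ ($z{\left(a,g \right)} = 4 + \left(1 + 3 \cdot 0\right) = 4 + \left(1 + 0\right) = 4 + 1 = 5$)
$\frac{s{\left(3 \right)} \left(-1 + z{\left(0,1 \right)}\right)^{2}}{26} = \frac{0 \left(-1 + 5\right)^{2}}{26} = \frac{0 \cdot 4^{2}}{26} = \frac{0 \cdot 16}{26} = \frac{1}{26} \cdot 0 = 0$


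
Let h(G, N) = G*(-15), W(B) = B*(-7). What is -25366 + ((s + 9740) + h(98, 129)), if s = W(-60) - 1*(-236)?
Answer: -16440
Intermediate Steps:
W(B) = -7*B
h(G, N) = -15*G
s = 656 (s = -7*(-60) - 1*(-236) = 420 + 236 = 656)
-25366 + ((s + 9740) + h(98, 129)) = -25366 + ((656 + 9740) - 15*98) = -25366 + (10396 - 1470) = -25366 + 8926 = -16440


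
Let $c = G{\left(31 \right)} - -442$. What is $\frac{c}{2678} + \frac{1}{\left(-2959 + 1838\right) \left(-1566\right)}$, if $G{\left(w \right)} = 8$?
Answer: $\frac{394985689}{2350595754} \approx 0.16804$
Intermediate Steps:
$c = 450$ ($c = 8 - -442 = 8 + 442 = 450$)
$\frac{c}{2678} + \frac{1}{\left(-2959 + 1838\right) \left(-1566\right)} = \frac{450}{2678} + \frac{1}{\left(-2959 + 1838\right) \left(-1566\right)} = 450 \cdot \frac{1}{2678} + \frac{1}{-1121} \left(- \frac{1}{1566}\right) = \frac{225}{1339} - - \frac{1}{1755486} = \frac{225}{1339} + \frac{1}{1755486} = \frac{394985689}{2350595754}$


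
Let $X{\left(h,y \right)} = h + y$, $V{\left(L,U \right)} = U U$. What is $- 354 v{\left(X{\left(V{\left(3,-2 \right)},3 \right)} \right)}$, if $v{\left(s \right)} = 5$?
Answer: $-1770$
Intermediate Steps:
$V{\left(L,U \right)} = U^{2}$
$- 354 v{\left(X{\left(V{\left(3,-2 \right)},3 \right)} \right)} = \left(-354\right) 5 = -1770$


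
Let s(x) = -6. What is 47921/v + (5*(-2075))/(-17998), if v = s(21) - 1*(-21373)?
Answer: 1084164783/384563266 ≈ 2.8192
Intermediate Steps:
v = 21367 (v = -6 - 1*(-21373) = -6 + 21373 = 21367)
47921/v + (5*(-2075))/(-17998) = 47921/21367 + (5*(-2075))/(-17998) = 47921*(1/21367) - 10375*(-1/17998) = 47921/21367 + 10375/17998 = 1084164783/384563266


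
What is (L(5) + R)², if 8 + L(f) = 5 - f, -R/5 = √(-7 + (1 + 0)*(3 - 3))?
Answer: -111 + 80*I*√7 ≈ -111.0 + 211.66*I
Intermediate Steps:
R = -5*I*√7 (R = -5*√(-7 + (1 + 0)*(3 - 3)) = -5*√(-7 + 1*0) = -5*√(-7 + 0) = -5*I*√7 ≈ -13.229*I)
L(f) = -3 - f (L(f) = -8 + (5 - f) = -3 - f)
(L(5) + R)² = ((-3 - 1*5) - 5*I*√7)² = ((-3 - 5) - 5*I*√7)² = (-8 - 5*I*√7)²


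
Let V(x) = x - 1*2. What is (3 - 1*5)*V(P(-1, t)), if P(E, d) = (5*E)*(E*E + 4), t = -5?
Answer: 54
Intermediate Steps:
P(E, d) = 5*E*(4 + E²) (P(E, d) = (5*E)*(E² + 4) = (5*E)*(4 + E²) = 5*E*(4 + E²))
V(x) = -2 + x (V(x) = x - 2 = -2 + x)
(3 - 1*5)*V(P(-1, t)) = (3 - 1*5)*(-2 + 5*(-1)*(4 + (-1)²)) = (3 - 5)*(-2 + 5*(-1)*(4 + 1)) = -2*(-2 + 5*(-1)*5) = -2*(-2 - 25) = -2*(-27) = 54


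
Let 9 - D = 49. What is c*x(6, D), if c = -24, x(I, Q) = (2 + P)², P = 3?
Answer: -600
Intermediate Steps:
D = -40 (D = 9 - 1*49 = 9 - 49 = -40)
x(I, Q) = 25 (x(I, Q) = (2 + 3)² = 5² = 25)
c*x(6, D) = -24*25 = -600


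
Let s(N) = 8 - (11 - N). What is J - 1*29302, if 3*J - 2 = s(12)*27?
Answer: -87661/3 ≈ -29220.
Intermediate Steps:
s(N) = -3 + N (s(N) = 8 + (-11 + N) = -3 + N)
J = 245/3 (J = 2/3 + ((-3 + 12)*27)/3 = 2/3 + (9*27)/3 = 2/3 + (1/3)*243 = 2/3 + 81 = 245/3 ≈ 81.667)
J - 1*29302 = 245/3 - 1*29302 = 245/3 - 29302 = -87661/3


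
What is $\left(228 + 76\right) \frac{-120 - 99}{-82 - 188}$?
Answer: $\frac{11096}{45} \approx 246.58$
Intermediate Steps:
$\left(228 + 76\right) \frac{-120 - 99}{-82 - 188} = 304 \left(- \frac{219}{-270}\right) = 304 \left(\left(-219\right) \left(- \frac{1}{270}\right)\right) = 304 \cdot \frac{73}{90} = \frac{11096}{45}$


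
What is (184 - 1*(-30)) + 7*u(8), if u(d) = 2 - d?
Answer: 172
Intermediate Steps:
(184 - 1*(-30)) + 7*u(8) = (184 - 1*(-30)) + 7*(2 - 1*8) = (184 + 30) + 7*(2 - 8) = 214 + 7*(-6) = 214 - 42 = 172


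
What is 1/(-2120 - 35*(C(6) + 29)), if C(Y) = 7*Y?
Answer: -1/4605 ≈ -0.00021716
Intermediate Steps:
1/(-2120 - 35*(C(6) + 29)) = 1/(-2120 - 35*(7*6 + 29)) = 1/(-2120 - 35*(42 + 29)) = 1/(-2120 - 35*71) = 1/(-2120 - 2485) = 1/(-4605) = -1/4605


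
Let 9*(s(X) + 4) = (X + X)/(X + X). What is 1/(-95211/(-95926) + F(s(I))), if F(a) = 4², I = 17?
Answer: 95926/1630027 ≈ 0.058849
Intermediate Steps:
s(X) = -35/9 (s(X) = -4 + ((X + X)/(X + X))/9 = -4 + ((2*X)/((2*X)))/9 = -4 + ((2*X)*(1/(2*X)))/9 = -4 + (⅑)*1 = -4 + ⅑ = -35/9)
F(a) = 16
1/(-95211/(-95926) + F(s(I))) = 1/(-95211/(-95926) + 16) = 1/(-95211*(-1/95926) + 16) = 1/(95211/95926 + 16) = 1/(1630027/95926) = 95926/1630027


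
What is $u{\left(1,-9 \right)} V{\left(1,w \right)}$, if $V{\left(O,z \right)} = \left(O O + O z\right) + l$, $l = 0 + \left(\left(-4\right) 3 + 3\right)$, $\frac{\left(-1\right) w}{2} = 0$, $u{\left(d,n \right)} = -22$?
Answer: $176$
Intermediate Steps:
$w = 0$ ($w = \left(-2\right) 0 = 0$)
$l = -9$ ($l = 0 + \left(-12 + 3\right) = 0 - 9 = -9$)
$V{\left(O,z \right)} = -9 + O^{2} + O z$ ($V{\left(O,z \right)} = \left(O O + O z\right) - 9 = \left(O^{2} + O z\right) - 9 = -9 + O^{2} + O z$)
$u{\left(1,-9 \right)} V{\left(1,w \right)} = - 22 \left(-9 + 1^{2} + 1 \cdot 0\right) = - 22 \left(-9 + 1 + 0\right) = \left(-22\right) \left(-8\right) = 176$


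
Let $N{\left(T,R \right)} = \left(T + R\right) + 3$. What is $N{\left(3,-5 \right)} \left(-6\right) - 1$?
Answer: $-7$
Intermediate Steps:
$N{\left(T,R \right)} = 3 + R + T$ ($N{\left(T,R \right)} = \left(R + T\right) + 3 = 3 + R + T$)
$N{\left(3,-5 \right)} \left(-6\right) - 1 = \left(3 - 5 + 3\right) \left(-6\right) - 1 = 1 \left(-6\right) + \left(-5 + 4\right) = -6 - 1 = -7$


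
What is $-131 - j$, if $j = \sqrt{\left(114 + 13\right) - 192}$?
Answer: $-131 - i \sqrt{65} \approx -131.0 - 8.0623 i$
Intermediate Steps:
$j = i \sqrt{65}$ ($j = \sqrt{127 - 192} = \sqrt{-65} = i \sqrt{65} \approx 8.0623 i$)
$-131 - j = -131 - i \sqrt{65}$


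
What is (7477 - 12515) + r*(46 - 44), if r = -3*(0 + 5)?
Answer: -5068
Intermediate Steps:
r = -15 (r = -3*5 = -15)
(7477 - 12515) + r*(46 - 44) = (7477 - 12515) - 15*(46 - 44) = -5038 - 15*2 = -5038 - 30 = -5068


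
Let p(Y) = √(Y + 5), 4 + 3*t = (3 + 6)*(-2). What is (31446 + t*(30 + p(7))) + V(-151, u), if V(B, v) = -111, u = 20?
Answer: 31115 - 44*√3/3 ≈ 31090.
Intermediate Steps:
t = -22/3 (t = -4/3 + ((3 + 6)*(-2))/3 = -4/3 + (9*(-2))/3 = -4/3 + (⅓)*(-18) = -4/3 - 6 = -22/3 ≈ -7.3333)
p(Y) = √(5 + Y)
(31446 + t*(30 + p(7))) + V(-151, u) = (31446 - 22*(30 + √(5 + 7))/3) - 111 = (31446 - 22*(30 + √12)/3) - 111 = (31446 - 22*(30 + 2*√3)/3) - 111 = (31446 + (-220 - 44*√3/3)) - 111 = (31226 - 44*√3/3) - 111 = 31115 - 44*√3/3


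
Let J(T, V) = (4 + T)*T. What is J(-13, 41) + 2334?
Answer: 2451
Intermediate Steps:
J(T, V) = T*(4 + T)
J(-13, 41) + 2334 = -13*(4 - 13) + 2334 = -13*(-9) + 2334 = 117 + 2334 = 2451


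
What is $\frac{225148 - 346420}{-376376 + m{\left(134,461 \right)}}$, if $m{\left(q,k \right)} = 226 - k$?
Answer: $\frac{40424}{125537} \approx 0.32201$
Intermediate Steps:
$\frac{225148 - 346420}{-376376 + m{\left(134,461 \right)}} = \frac{225148 - 346420}{-376376 + \left(226 - 461\right)} = - \frac{121272}{-376376 + \left(226 - 461\right)} = - \frac{121272}{-376376 - 235} = - \frac{121272}{-376611} = \left(-121272\right) \left(- \frac{1}{376611}\right) = \frac{40424}{125537}$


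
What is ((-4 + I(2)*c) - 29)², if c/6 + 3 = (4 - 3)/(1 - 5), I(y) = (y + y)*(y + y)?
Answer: 119025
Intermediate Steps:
I(y) = 4*y² (I(y) = (2*y)*(2*y) = 4*y²)
c = -39/2 (c = -18 + 6*((4 - 3)/(1 - 5)) = -18 + 6*(1/(-4)) = -18 + 6*(1*(-¼)) = -18 + 6*(-¼) = -18 - 3/2 = -39/2 ≈ -19.500)
((-4 + I(2)*c) - 29)² = ((-4 + (4*2²)*(-39/2)) - 29)² = ((-4 + (4*4)*(-39/2)) - 29)² = ((-4 + 16*(-39/2)) - 29)² = ((-4 - 312) - 29)² = (-316 - 29)² = (-345)² = 119025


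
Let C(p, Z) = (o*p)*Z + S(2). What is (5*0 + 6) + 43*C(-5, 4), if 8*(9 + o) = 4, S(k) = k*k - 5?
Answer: 7273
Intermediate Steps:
S(k) = -5 + k² (S(k) = k² - 5 = -5 + k²)
o = -17/2 (o = -9 + (⅛)*4 = -9 + ½ = -17/2 ≈ -8.5000)
C(p, Z) = -1 - 17*Z*p/2 (C(p, Z) = (-17*p/2)*Z + (-5 + 2²) = -17*Z*p/2 + (-5 + 4) = -17*Z*p/2 - 1 = -1 - 17*Z*p/2)
(5*0 + 6) + 43*C(-5, 4) = (5*0 + 6) + 43*(-1 - 17/2*4*(-5)) = (0 + 6) + 43*(-1 + 170) = 6 + 43*169 = 6 + 7267 = 7273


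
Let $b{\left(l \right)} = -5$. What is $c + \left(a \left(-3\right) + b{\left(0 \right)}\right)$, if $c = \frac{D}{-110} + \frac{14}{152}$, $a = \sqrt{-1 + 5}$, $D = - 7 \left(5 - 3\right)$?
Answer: $- \frac{45063}{4180} \approx -10.781$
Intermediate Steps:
$D = -14$ ($D = \left(-7\right) 2 = -14$)
$a = 2$ ($a = \sqrt{4} = 2$)
$c = \frac{917}{4180}$ ($c = - \frac{14}{-110} + \frac{14}{152} = \left(-14\right) \left(- \frac{1}{110}\right) + 14 \cdot \frac{1}{152} = \frac{7}{55} + \frac{7}{76} = \frac{917}{4180} \approx 0.21938$)
$c + \left(a \left(-3\right) + b{\left(0 \right)}\right) = \frac{917}{4180} + \left(2 \left(-3\right) - 5\right) = \frac{917}{4180} - 11 = - \frac{45063}{4180}$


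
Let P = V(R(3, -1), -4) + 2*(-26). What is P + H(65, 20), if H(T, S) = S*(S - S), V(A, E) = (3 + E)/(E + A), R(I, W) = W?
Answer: -259/5 ≈ -51.800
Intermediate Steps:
V(A, E) = (3 + E)/(A + E)
H(T, S) = 0 (H(T, S) = S*0 = 0)
P = -259/5 (P = (3 - 4)/(-1 - 4) + 2*(-26) = -1/(-5) - 52 = -⅕*(-1) - 52 = ⅕ - 52 = -259/5 ≈ -51.800)
P + H(65, 20) = -259/5 + 0 = -259/5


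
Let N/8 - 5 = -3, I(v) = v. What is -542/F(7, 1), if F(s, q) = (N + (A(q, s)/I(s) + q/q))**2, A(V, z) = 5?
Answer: -13279/7688 ≈ -1.7272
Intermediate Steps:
N = 16 (N = 40 + 8*(-3) = 40 - 24 = 16)
F(s, q) = (17 + 5/s)**2 (F(s, q) = (16 + (5/s + q/q))**2 = (16 + (5/s + 1))**2 = (16 + (1 + 5/s))**2 = (17 + 5/s)**2)
-542/F(7, 1) = -542*49/(5 + 17*7)**2 = -542*49/(5 + 119)**2 = -542/((1/49)*124**2) = -542/((1/49)*15376) = -542/15376/49 = -542*49/15376 = -13279/7688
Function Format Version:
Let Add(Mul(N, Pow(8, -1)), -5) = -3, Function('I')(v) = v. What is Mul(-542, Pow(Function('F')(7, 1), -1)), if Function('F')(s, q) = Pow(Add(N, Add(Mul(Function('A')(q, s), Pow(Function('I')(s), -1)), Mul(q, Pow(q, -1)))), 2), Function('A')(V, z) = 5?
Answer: Rational(-13279, 7688) ≈ -1.7272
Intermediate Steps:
N = 16 (N = Add(40, Mul(8, -3)) = Add(40, -24) = 16)
Function('F')(s, q) = Pow(Add(17, Mul(5, Pow(s, -1))), 2) (Function('F')(s, q) = Pow(Add(16, Add(Mul(5, Pow(s, -1)), Mul(q, Pow(q, -1)))), 2) = Pow(Add(16, Add(Mul(5, Pow(s, -1)), 1)), 2) = Pow(Add(16, Add(1, Mul(5, Pow(s, -1)))), 2) = Pow(Add(17, Mul(5, Pow(s, -1))), 2))
Mul(-542, Pow(Function('F')(7, 1), -1)) = Mul(-542, Pow(Mul(Pow(7, -2), Pow(Add(5, Mul(17, 7)), 2)), -1)) = Mul(-542, Pow(Mul(Rational(1, 49), Pow(Add(5, 119), 2)), -1)) = Mul(-542, Pow(Mul(Rational(1, 49), Pow(124, 2)), -1)) = Mul(-542, Pow(Mul(Rational(1, 49), 15376), -1)) = Mul(-542, Pow(Rational(15376, 49), -1)) = Mul(-542, Rational(49, 15376)) = Rational(-13279, 7688)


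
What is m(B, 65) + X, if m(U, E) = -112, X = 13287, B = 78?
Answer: 13175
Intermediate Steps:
m(B, 65) + X = -112 + 13287 = 13175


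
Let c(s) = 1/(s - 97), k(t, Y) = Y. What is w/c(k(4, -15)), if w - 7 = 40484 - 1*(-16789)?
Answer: -6415360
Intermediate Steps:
c(s) = 1/(-97 + s)
w = 57280 (w = 7 + (40484 - 1*(-16789)) = 7 + (40484 + 16789) = 7 + 57273 = 57280)
w/c(k(4, -15)) = 57280/(1/(-97 - 15)) = 57280/(1/(-112)) = 57280/(-1/112) = 57280*(-112) = -6415360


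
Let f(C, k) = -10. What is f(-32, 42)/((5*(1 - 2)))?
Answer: 2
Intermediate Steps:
f(-32, 42)/((5*(1 - 2))) = -10/(5*(1 - 2)) = -10/(5*(-1)) = -10/(-5) = -⅕*(-10) = 2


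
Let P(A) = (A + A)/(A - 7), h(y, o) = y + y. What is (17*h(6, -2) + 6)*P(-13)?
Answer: 273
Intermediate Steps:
h(y, o) = 2*y
P(A) = 2*A/(-7 + A) (P(A) = (2*A)/(-7 + A) = 2*A/(-7 + A))
(17*h(6, -2) + 6)*P(-13) = (17*(2*6) + 6)*(2*(-13)/(-7 - 13)) = (17*12 + 6)*(2*(-13)/(-20)) = (204 + 6)*(2*(-13)*(-1/20)) = 210*(13/10) = 273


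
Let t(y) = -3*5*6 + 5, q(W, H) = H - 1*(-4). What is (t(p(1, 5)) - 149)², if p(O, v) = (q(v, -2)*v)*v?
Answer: 54756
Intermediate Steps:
q(W, H) = 4 + H (q(W, H) = H + 4 = 4 + H)
p(O, v) = 2*v² (p(O, v) = ((4 - 2)*v)*v = (2*v)*v = 2*v²)
t(y) = -85 (t(y) = -15*6 + 5 = -90 + 5 = -85)
(t(p(1, 5)) - 149)² = (-85 - 149)² = (-234)² = 54756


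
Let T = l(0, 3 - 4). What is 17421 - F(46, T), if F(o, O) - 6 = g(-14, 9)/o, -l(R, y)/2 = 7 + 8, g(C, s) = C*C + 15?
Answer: 800879/46 ≈ 17410.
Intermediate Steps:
g(C, s) = 15 + C² (g(C, s) = C² + 15 = 15 + C²)
l(R, y) = -30 (l(R, y) = -2*(7 + 8) = -2*15 = -30)
T = -30
F(o, O) = 6 + 211/o (F(o, O) = 6 + (15 + (-14)²)/o = 6 + (15 + 196)/o = 6 + 211/o)
17421 - F(46, T) = 17421 - (6 + 211/46) = 17421 - 1*487/46 = 17421 - 487/46 = 800879/46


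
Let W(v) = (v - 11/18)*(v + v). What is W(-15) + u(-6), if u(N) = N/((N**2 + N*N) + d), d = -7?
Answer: 91307/195 ≈ 468.24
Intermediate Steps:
W(v) = 2*v*(-11/18 + v) (W(v) = (v - 11*1/18)*(2*v) = (v - 11/18)*(2*v) = (-11/18 + v)*(2*v) = 2*v*(-11/18 + v))
u(N) = N/(-7 + 2*N**2) (u(N) = N/((N**2 + N*N) - 7) = N/((N**2 + N**2) - 7) = N/(2*N**2 - 7) = N/(-7 + 2*N**2))
W(-15) + u(-6) = (1/9)*(-15)*(-11 + 18*(-15)) - 6/(-7 + 2*(-6)**2) = (1/9)*(-15)*(-11 - 270) - 6/(-7 + 2*36) = (1/9)*(-15)*(-281) - 6/(-7 + 72) = 1405/3 - 6/65 = 91307/195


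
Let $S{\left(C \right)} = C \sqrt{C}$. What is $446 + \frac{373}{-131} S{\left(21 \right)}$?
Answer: $446 - \frac{7833 \sqrt{21}}{131} \approx 171.99$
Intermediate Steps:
$S{\left(C \right)} = C^{\frac{3}{2}}$
$446 + \frac{373}{-131} S{\left(21 \right)} = 446 + \frac{373}{-131} \cdot 21^{\frac{3}{2}} = 446 + 373 \left(- \frac{1}{131}\right) 21 \sqrt{21} = 446 - \frac{373 \cdot 21 \sqrt{21}}{131} = 446 - \frac{7833 \sqrt{21}}{131}$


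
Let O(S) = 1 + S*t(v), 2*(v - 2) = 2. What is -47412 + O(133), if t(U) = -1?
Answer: -47544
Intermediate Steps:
v = 3 (v = 2 + (½)*2 = 2 + 1 = 3)
O(S) = 1 - S (O(S) = 1 + S*(-1) = 1 - S)
-47412 + O(133) = -47412 + (1 - 1*133) = -47412 + (1 - 133) = -47412 - 132 = -47544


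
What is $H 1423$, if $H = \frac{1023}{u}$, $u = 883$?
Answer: $\frac{1455729}{883} \approx 1648.6$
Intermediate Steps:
$H = \frac{1023}{883} \approx 1.1586$
$H 1423 = \frac{1023}{883} \cdot 1423 = \frac{1455729}{883}$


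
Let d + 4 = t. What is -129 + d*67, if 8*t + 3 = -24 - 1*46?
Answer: -8067/8 ≈ -1008.4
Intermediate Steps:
t = -73/8 (t = -3/8 + (-24 - 1*46)/8 = -3/8 + (-24 - 46)/8 = -3/8 + (1/8)*(-70) = -3/8 - 35/4 = -73/8 ≈ -9.1250)
d = -105/8 (d = -4 - 73/8 = -105/8 ≈ -13.125)
-129 + d*67 = -129 - 105/8*67 = -129 - 7035/8 = -8067/8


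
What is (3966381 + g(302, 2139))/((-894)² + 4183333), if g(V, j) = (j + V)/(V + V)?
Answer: 2395696565/3009471676 ≈ 0.79605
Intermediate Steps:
g(V, j) = (V + j)/(2*V) (g(V, j) = (V + j)/((2*V)) = (V + j)*(1/(2*V)) = (V + j)/(2*V))
(3966381 + g(302, 2139))/((-894)² + 4183333) = (3966381 + (½)*(302 + 2139)/302)/((-894)² + 4183333) = (3966381 + (½)*(1/302)*2441)/(799236 + 4183333) = (3966381 + 2441/604)/4982569 = (2395696565/604)*(1/4982569) = 2395696565/3009471676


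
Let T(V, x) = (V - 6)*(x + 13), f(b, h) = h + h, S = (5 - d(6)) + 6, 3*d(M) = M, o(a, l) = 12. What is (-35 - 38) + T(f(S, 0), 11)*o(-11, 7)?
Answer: -1801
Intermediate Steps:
d(M) = M/3
S = 9 (S = (5 - 6/3) + 6 = (5 - 1*2) + 6 = (5 - 2) + 6 = 3 + 6 = 9)
f(b, h) = 2*h
T(V, x) = (-6 + V)*(13 + x)
(-35 - 38) + T(f(S, 0), 11)*o(-11, 7) = (-35 - 38) + (-78 - 6*11 + 13*(2*0) + (2*0)*11)*12 = -73 + (-78 - 66 + 13*0 + 0*11)*12 = -73 + (-78 - 66 + 0 + 0)*12 = -73 - 144*12 = -73 - 1728 = -1801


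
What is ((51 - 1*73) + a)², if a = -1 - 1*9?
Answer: 1024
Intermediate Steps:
a = -10 (a = -1 - 9 = -10)
((51 - 1*73) + a)² = ((51 - 1*73) - 10)² = ((51 - 73) - 10)² = (-22 - 10)² = (-32)² = 1024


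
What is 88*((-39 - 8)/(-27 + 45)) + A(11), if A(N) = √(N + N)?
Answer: -2068/9 + √22 ≈ -225.09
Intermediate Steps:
A(N) = √2*√N (A(N) = √(2*N) = √2*√N)
88*((-39 - 8)/(-27 + 45)) + A(11) = 88*((-39 - 8)/(-27 + 45)) + √2*√11 = 88*(-47/18) + √22 = -2068/9 + √22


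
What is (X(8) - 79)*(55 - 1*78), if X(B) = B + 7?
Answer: 1472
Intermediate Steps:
X(B) = 7 + B
(X(8) - 79)*(55 - 1*78) = ((7 + 8) - 79)*(55 - 1*78) = (15 - 79)*(55 - 78) = -64*(-23) = 1472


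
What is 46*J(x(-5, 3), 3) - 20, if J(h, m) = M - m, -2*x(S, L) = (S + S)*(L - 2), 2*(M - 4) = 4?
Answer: 118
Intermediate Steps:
M = 6 (M = 4 + (½)*4 = 4 + 2 = 6)
x(S, L) = -S*(-2 + L) (x(S, L) = -(S + S)*(L - 2)/2 = -2*S*(-2 + L)/2 = -S*(-2 + L))
J(h, m) = 6 - m
46*J(x(-5, 3), 3) - 20 = 46*(6 - 1*3) - 20 = 46*(6 - 3) - 20 = 46*3 - 20 = 138 - 20 = 118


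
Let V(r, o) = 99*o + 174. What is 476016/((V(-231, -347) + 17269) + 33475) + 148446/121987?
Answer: 60526771782/2020714655 ≈ 29.953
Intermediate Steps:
V(r, o) = 174 + 99*o
476016/((V(-231, -347) + 17269) + 33475) + 148446/121987 = 476016/(((174 + 99*(-347)) + 17269) + 33475) + 148446/121987 = 476016/(((174 - 34353) + 17269) + 33475) + 148446*(1/121987) = 476016/((-34179 + 17269) + 33475) + 148446/121987 = 476016/(-16910 + 33475) + 148446/121987 = 476016/16565 + 148446/121987 = 60526771782/2020714655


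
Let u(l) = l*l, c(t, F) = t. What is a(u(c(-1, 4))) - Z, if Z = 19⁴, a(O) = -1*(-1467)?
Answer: -128854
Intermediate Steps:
u(l) = l²
a(O) = 1467
Z = 130321
a(u(c(-1, 4))) - Z = 1467 - 1*130321 = 1467 - 130321 = -128854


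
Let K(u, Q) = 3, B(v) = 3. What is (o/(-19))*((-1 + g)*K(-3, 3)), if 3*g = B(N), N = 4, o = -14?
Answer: 0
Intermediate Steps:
g = 1 (g = (1/3)*3 = 1)
(o/(-19))*((-1 + g)*K(-3, 3)) = (-14/(-19))*((-1 + 1)*3) = (-14*(-1/19))*(0*3) = (14/19)*0 = 0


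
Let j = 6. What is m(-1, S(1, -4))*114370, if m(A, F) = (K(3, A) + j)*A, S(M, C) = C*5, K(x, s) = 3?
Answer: -1029330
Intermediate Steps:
S(M, C) = 5*C
m(A, F) = 9*A (m(A, F) = (3 + 6)*A = 9*A)
m(-1, S(1, -4))*114370 = (9*(-1))*114370 = -9*114370 = -1029330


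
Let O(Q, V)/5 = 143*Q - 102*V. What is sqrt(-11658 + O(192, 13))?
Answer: 4*sqrt(7437) ≈ 344.95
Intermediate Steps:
O(Q, V) = -510*V + 715*Q (O(Q, V) = 5*(143*Q - 102*V) = 5*(-102*V + 143*Q) = -510*V + 715*Q)
sqrt(-11658 + O(192, 13)) = sqrt(-11658 + (-510*13 + 715*192)) = sqrt(-11658 + (-6630 + 137280)) = sqrt(-11658 + 130650) = sqrt(118992) = 4*sqrt(7437)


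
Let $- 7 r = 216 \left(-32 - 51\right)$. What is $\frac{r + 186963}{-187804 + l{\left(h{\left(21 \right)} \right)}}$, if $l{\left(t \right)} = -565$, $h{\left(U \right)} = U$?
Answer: $- \frac{1326669}{1318583} \approx -1.0061$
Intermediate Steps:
$r = \frac{17928}{7}$ ($r = - \frac{216 \left(-32 - 51\right)}{7} = - \frac{216 \left(-83\right)}{7} = \left(- \frac{1}{7}\right) \left(-17928\right) = \frac{17928}{7} \approx 2561.1$)
$\frac{r + 186963}{-187804 + l{\left(h{\left(21 \right)} \right)}} = \frac{\frac{17928}{7} + 186963}{-187804 - 565} = \frac{1326669}{7 \left(-188369\right)} = \frac{1326669}{7} \left(- \frac{1}{188369}\right) = - \frac{1326669}{1318583}$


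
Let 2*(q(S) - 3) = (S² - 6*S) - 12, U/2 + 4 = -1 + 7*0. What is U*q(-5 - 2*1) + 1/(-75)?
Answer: -31876/75 ≈ -425.01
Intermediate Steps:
U = -10 (U = -8 + 2*(-1 + 7*0) = -8 + 2*(-1 + 0) = -8 + 2*(-1) = -8 - 2 = -10)
q(S) = -3 + S²/2 - 3*S (q(S) = 3 + ((S² - 6*S) - 12)/2 = 3 + (-12 + S² - 6*S)/2 = 3 + (-6 + S²/2 - 3*S) = -3 + S²/2 - 3*S)
U*q(-5 - 2*1) + 1/(-75) = -10*(-3 + (-5 - 2*1)²/2 - 3*(-5 - 2*1)) + 1/(-75) = -10*(-3 + (-5 - 2)²/2 - 3*(-5 - 2)) - 1/75 = -10*(-3 + (½)*(-7)² - 3*(-7)) - 1/75 = -10*(-3 + (½)*49 + 21) - 1/75 = -10*(-3 + 49/2 + 21) - 1/75 = -10*85/2 - 1/75 = -425 - 1/75 = -31876/75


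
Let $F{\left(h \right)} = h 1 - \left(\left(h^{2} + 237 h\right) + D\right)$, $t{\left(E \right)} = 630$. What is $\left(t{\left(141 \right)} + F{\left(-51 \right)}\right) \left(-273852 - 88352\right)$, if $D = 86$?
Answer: $-3614433716$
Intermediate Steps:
$F{\left(h \right)} = -86 - h^{2} - 236 h$ ($F{\left(h \right)} = h 1 - \left(\left(h^{2} + 237 h\right) + 86\right) = h - \left(86 + h^{2} + 237 h\right) = -86 - h^{2} - 236 h$)
$\left(t{\left(141 \right)} + F{\left(-51 \right)}\right) \left(-273852 - 88352\right) = \left(630 - -9349\right) \left(-273852 - 88352\right) = \left(630 - -9349\right) \left(-362204\right) = \left(630 + 9349\right) \left(-362204\right) = 9979 \left(-362204\right) = -3614433716$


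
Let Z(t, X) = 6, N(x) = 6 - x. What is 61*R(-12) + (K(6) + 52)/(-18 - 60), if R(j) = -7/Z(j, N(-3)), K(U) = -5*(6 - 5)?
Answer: -933/13 ≈ -71.769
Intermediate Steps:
K(U) = -5 (K(U) = -5*1 = -5)
R(j) = -7/6
61*R(-12) + (K(6) + 52)/(-18 - 60) = 61*(-7/6) + (-5 + 52)/(-18 - 60) = -427/6 + 47/(-78) = -427/6 + 47*(-1/78) = -427/6 - 47/78 = -933/13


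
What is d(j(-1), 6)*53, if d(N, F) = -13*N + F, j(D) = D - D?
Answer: 318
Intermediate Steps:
j(D) = 0
d(N, F) = F - 13*N
d(j(-1), 6)*53 = (6 - 13*0)*53 = (6 + 0)*53 = 6*53 = 318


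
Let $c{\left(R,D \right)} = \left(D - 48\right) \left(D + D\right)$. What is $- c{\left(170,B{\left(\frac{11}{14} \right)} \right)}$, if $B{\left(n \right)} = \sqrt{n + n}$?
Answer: $- \frac{22}{7} + \frac{96 \sqrt{77}}{7} \approx 117.2$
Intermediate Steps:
$B{\left(n \right)} = \sqrt{2} \sqrt{n}$ ($B{\left(n \right)} = \sqrt{2 n} = \sqrt{2} \sqrt{n}$)
$c{\left(R,D \right)} = 2 D \left(-48 + D\right)$ ($c{\left(R,D \right)} = \left(-48 + D\right) 2 D = 2 D \left(-48 + D\right)$)
$- c{\left(170,B{\left(\frac{11}{14} \right)} \right)} = - 2 \sqrt{2} \sqrt{\frac{11}{14}} \left(-48 + \sqrt{2} \sqrt{\frac{11}{14}}\right) = - 2 \sqrt{2} \frac{\sqrt{154}}{14} \left(-48 + \sqrt{2} \frac{\sqrt{154}}{14}\right) = - 2 \frac{\sqrt{77}}{7} \left(-48 + \frac{\sqrt{77}}{7}\right) = - \frac{2 \sqrt{77} \left(-48 + \frac{\sqrt{77}}{7}\right)}{7}$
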